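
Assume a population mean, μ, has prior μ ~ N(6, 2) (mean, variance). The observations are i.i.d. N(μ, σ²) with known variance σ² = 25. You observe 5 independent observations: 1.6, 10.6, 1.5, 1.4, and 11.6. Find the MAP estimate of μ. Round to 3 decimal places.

n = 5; x̄ = (1.6 + 10.6 + 1.5 + 1.4 + 11.6)/5 = 26.7/5 = 5.34.
For a Normal prior and Normal likelihood with known variance, the posterior is Normal; its mode equals its mean, the precision-weighted average.
Prior precision 1/σ₀² = 1/2 = 0.5; data precision n/σ² = 5/25 = 0.2.
μ̂ = (0.5·6 + 0.2·5.34) / (0.5 + 0.2) = 4.068/0.7 = 1017/175 ≈ 5.811.

μ̂_MAP = 5.811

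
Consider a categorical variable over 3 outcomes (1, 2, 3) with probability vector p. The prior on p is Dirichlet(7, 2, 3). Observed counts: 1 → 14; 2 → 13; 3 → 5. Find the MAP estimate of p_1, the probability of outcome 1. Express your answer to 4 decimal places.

MAP estimate: 0.4878

The posterior is Dirichlet(αᵢ + nᵢ) = Dirichlet(21, 15, 8).
For a Dirichlet(a₁,…,a_K) with all aᵢ > 1, the mode has j-th component (aⱼ − 1)/(Σaᵢ − K).
Here Σaᵢ = 44 and K = 3, so p_1 = (21 − 1)/(44 − 3) = 20/41 ≈ 0.4878.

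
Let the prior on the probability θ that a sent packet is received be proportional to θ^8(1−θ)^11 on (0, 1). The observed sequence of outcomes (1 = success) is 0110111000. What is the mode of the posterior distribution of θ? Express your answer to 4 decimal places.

The prior density ∝ θ^8(1−θ)^11 is the kernel of Beta(9, 12).
Data: 5 successes in 10 trials (from the sequence). The binomial likelihood contributes θ^5(1−θ)^5, so the posterior is Beta(9+5, 12+5) = Beta(14, 17).
For Beta(a, b) with a, b > 1 the mode is (a−1)/(a+b−2) = 13/29 ≈ 0.4483.

θ̂_MAP = 0.4483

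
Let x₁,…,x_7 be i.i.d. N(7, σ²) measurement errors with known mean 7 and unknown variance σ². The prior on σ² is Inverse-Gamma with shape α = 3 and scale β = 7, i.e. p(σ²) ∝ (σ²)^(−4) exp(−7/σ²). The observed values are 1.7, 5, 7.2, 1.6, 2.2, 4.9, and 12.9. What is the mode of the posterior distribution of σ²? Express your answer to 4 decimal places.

σ̂²_MAP = 9.1700

Sum of squared deviations about the known mean: SS = (1.7−7)² + (5−7)² + (7.2−7)² + (1.6−7)² + (2.2−7)² + (4.9−7)² + (12.9−7)² = 123.55.
The Normal likelihood contributes (σ²)^(−n/2) exp(−SS/(2σ²)), so the posterior is Inverse-Gamma(α + n/2, β + SS/2) = Inverse-Gamma(6.5, 68.775).
The mode of Inverse-Gamma(a, b) is b/(a+1) = 68.775/7.5 ≈ 9.1700.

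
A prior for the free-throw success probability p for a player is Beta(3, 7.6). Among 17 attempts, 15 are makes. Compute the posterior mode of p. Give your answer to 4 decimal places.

Prior: Beta(3, 7.6).
Data: 15 successes in 17 trials. The binomial likelihood contributes p^15(1−p)^2, so the posterior is Beta(3+15, 7.6+2) = Beta(18, 9.6).
For Beta(a, b) with a, b > 1 the mode is (a−1)/(a+b−2) = 17/25.6 ≈ 0.6641.

p̂_MAP = 0.6641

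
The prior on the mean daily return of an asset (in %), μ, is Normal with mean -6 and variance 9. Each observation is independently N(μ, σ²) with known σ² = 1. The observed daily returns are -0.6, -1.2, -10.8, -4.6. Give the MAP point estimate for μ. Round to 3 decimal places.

n = 4; x̄ = ((-0.6) + (-1.2) + (-10.8) + (-4.6))/4 = -17.2/4 = -4.3.
For a Normal prior and Normal likelihood with known variance, the posterior is Normal; its mode equals its mean, the precision-weighted average.
Prior precision 1/σ₀² = 1/9; data precision n/σ² = 4/1 = 4.
μ̂ = ((1/9)·(-6) + 4·(-4.3)) / (1/9 + 4) = (-268/15)/(37/9) = -804/185 ≈ -4.346.

μ̂_MAP = -4.346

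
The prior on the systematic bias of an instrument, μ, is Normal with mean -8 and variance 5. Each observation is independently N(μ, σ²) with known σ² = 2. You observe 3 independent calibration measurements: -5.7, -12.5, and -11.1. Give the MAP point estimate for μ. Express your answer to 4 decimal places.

n = 3; x̄ = ((-5.7) + (-12.5) + (-11.1))/3 = -29.3/3 = -293/30 ≈ -9.7667.
For a Normal prior and Normal likelihood with known variance, the posterior is Normal; its mode equals its mean, the precision-weighted average.
Prior precision 1/σ₀² = 1/5 = 0.2; data precision n/σ² = 3/2 = 1.5.
μ̂ = (0.2·(-8) + 1.5·(-293/30)) / (0.2 + 1.5) = (-16.25)/1.7 = -325/34 ≈ -9.5588.

μ̂_MAP = -9.5588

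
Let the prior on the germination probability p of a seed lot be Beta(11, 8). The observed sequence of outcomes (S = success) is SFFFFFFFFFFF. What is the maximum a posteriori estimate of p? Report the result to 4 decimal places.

Prior: Beta(11, 8).
Data: 1 success in 12 trials (from the sequence). The binomial likelihood contributes p(1−p)^11, so the posterior is Beta(11+1, 8+11) = Beta(12, 19).
For Beta(a, b) with a, b > 1 the mode is (a−1)/(a+b−2) = 11/29 ≈ 0.3793.

p̂_MAP = 0.3793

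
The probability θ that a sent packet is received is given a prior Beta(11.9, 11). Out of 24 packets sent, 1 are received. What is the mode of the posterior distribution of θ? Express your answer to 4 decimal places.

θ̂_MAP = 0.2650

Prior: Beta(11.9, 11).
Data: 1 success in 24 trials. The binomial likelihood contributes θ(1−θ)^23, so the posterior is Beta(11.9+1, 11+23) = Beta(12.9, 34).
For Beta(a, b) with a, b > 1 the mode is (a−1)/(a+b−2) = 11.9/44.9 ≈ 0.2650.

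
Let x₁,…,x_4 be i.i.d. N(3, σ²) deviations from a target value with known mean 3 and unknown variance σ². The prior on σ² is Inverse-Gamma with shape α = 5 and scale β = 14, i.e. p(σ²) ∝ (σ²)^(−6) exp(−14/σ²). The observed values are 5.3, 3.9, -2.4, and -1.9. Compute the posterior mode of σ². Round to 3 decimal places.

Sum of squared deviations about the known mean: SS = (5.3−3)² + (3.9−3)² + (-2.4−3)² + (-1.9−3)² = 59.27.
The Normal likelihood contributes (σ²)^(−n/2) exp(−SS/(2σ²)), so the posterior is Inverse-Gamma(α + n/2, β + SS/2) = Inverse-Gamma(7, 43.635).
The mode of Inverse-Gamma(a, b) is b/(a+1) = 43.635/8 ≈ 5.454.

σ̂²_MAP = 5.454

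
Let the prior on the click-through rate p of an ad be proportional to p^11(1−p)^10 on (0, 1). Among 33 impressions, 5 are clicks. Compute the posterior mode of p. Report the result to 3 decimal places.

p̂_MAP = 0.296

The prior density ∝ p^11(1−p)^10 is the kernel of Beta(12, 11).
Data: 5 successes in 33 trials. The binomial likelihood contributes p^5(1−p)^28, so the posterior is Beta(12+5, 11+28) = Beta(17, 39).
For Beta(a, b) with a, b > 1 the mode is (a−1)/(a+b−2) = 16/54 ≈ 0.296.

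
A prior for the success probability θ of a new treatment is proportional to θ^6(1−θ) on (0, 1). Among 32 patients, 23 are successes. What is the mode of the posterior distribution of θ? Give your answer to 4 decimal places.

The prior density ∝ θ^6(1−θ)^1 is the kernel of Beta(7, 2).
Data: 23 successes in 32 trials. The binomial likelihood contributes θ^23(1−θ)^9, so the posterior is Beta(7+23, 2+9) = Beta(30, 11).
For Beta(a, b) with a, b > 1 the mode is (a−1)/(a+b−2) = 29/39 ≈ 0.7436.

θ̂_MAP = 0.7436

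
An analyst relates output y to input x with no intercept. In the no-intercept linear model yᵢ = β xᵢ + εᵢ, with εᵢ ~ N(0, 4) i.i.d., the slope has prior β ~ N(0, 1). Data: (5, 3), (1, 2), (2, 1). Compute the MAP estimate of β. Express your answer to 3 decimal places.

log p(β | y) = −Σ(yᵢ − βxᵢ)²/(2·4) − β²/(2·1) + const.
Setting the derivative to zero: Σxᵢ(yᵢ − βxᵢ)/4 − β/1 = 0, so β = Σxᵢyᵢ / (Σxᵢ² + σ²/τ²).
Σxᵢyᵢ = 5·3 + 1·2 + 2·1 = 19; Σxᵢ² = 30; σ²/τ² = 4.
β̂_MAP = 19 / (30 + 4) = 19/34 ≈ 0.559.

β̂_MAP = 0.559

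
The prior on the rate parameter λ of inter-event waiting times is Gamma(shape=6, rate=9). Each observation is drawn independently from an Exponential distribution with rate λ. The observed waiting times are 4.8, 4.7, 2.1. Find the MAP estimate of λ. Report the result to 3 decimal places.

λ̂_MAP = 0.388

The Exponential(rate=λ) likelihood is ∝ λ^n e^(−λΣtᵢ). Here n = 3 and Σtᵢ = 4.8 + 4.7 + 2.1 = 11.6.
Posterior ∝ λ^5e^(−9λ) · λ^3e^(−11.6λ) = λ^8e^(−20.6λ), i.e. Gamma(9, 20.6).
Mode = (a−1)/b = 8/20.6 ≈ 0.388.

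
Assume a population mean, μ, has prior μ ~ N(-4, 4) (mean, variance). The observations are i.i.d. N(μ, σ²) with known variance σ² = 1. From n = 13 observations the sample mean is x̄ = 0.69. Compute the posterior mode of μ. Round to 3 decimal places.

μ̂_MAP = 0.602

n = 13, x̄ = 0.69.
For a Normal prior and Normal likelihood with known variance, the posterior is Normal; its mode equals its mean, the precision-weighted average.
Prior precision 1/σ₀² = 1/4 = 0.25; data precision n/σ² = 13/1 = 13.
μ̂ = (0.25·(-4) + 13·0.69) / (0.25 + 13) = 7.97/13.25 = 797/1325 ≈ 0.602.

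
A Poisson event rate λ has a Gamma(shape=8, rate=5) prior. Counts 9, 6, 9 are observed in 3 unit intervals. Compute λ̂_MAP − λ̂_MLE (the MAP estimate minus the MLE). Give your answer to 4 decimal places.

Σxᵢ = 24. Posterior is Gamma(32, 8); MAP = (32−1)/8 = 31/8 ≈ 3.87500.
MLE = x̄ = 24/3 ≈ 8.00000.
Difference = 31/8 − 24/3 = -33/8 ≈ -4.1250.

MAP − MLE = -4.1250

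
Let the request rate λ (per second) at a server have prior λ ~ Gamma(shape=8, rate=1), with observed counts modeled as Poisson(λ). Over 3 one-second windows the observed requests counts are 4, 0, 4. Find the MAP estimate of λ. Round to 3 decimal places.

Σxᵢ = 4+0+4 = 8, with n = 3.
Posterior ∝ λ^7e^(−1λ) · λ^8e^(−3λ) = λ^15e^(−4λ), i.e. Gamma(shape=16, rate=4).
The mode of a Gamma(a, b) with a ≥ 1 (shape–rate) is (a−1)/b = 15/4 ≈ 3.750.

λ̂_MAP = 3.750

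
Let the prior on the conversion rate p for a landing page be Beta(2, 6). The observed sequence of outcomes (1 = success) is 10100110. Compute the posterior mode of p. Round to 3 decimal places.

p̂_MAP = 0.357

Prior: Beta(2, 6).
Data: 4 successes in 8 trials (from the sequence). The binomial likelihood contributes p^4(1−p)^4, so the posterior is Beta(2+4, 6+4) = Beta(6, 10).
For Beta(a, b) with a, b > 1 the mode is (a−1)/(a+b−2) = 5/14 ≈ 0.357.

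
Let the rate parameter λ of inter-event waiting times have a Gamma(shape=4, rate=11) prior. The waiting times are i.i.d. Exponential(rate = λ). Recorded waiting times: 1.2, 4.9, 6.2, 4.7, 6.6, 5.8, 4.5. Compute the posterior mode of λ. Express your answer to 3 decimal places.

λ̂_MAP = 0.223

The Exponential(rate=λ) likelihood is ∝ λ^n e^(−λΣtᵢ). Here n = 7 and Σtᵢ = 1.2 + 4.9 + 6.2 + 4.7 + 6.6 + 5.8 + 4.5 = 33.9.
Posterior ∝ λ^3e^(−11λ) · λ^7e^(−33.9λ) = λ^10e^(−44.9λ), i.e. Gamma(11, 44.9).
Mode = (a−1)/b = 10/44.9 ≈ 0.223.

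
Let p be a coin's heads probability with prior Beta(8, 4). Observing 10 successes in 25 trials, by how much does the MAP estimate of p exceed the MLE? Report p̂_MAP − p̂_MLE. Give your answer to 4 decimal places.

Posterior is Beta(18, 19); MAP = (18−1)/(37−2) = 17/35 ≈ 0.48571.
MLE ignores the prior: p̂_MLE = k/n = 10/25 ≈ 0.40000.
Difference = 17/35 − 10/25 = 3/35 ≈ 0.0857.

MAP − MLE = 0.0857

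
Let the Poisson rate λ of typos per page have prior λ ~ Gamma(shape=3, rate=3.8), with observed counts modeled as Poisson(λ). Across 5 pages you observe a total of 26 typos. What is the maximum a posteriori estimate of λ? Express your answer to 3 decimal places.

λ̂_MAP = 3.182

Σxᵢ = 26, n = 5.
Posterior ∝ λ^2e^(−3.8λ) · λ^26e^(−5λ) = λ^28e^(−8.8λ), i.e. Gamma(shape=29, rate=8.8).
The mode of a Gamma(a, b) with a ≥ 1 (shape–rate) is (a−1)/b = 28/8.8 ≈ 3.182.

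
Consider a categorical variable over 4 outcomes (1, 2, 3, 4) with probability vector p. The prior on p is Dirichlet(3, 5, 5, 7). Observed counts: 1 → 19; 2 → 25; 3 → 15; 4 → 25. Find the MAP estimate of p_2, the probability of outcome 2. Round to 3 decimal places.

The posterior is Dirichlet(αᵢ + nᵢ) = Dirichlet(22, 30, 20, 32).
For a Dirichlet(a₁,…,a_K) with all aᵢ > 1, the mode has j-th component (aⱼ − 1)/(Σaᵢ − K).
Here Σaᵢ = 104 and K = 4, so p_2 = (30 − 1)/(104 − 4) = 29/100 ≈ 0.290.

MAP estimate: 0.290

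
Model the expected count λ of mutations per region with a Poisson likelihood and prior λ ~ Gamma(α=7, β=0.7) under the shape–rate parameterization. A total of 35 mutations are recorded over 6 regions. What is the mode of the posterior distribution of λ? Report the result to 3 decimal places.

λ̂_MAP = 6.119

Σxᵢ = 35, n = 6.
Posterior ∝ λ^6e^(−0.7λ) · λ^35e^(−6λ) = λ^41e^(−6.7λ), i.e. Gamma(shape=42, rate=6.7).
The mode of a Gamma(a, b) with a ≥ 1 (shape–rate) is (a−1)/b = 41/6.7 ≈ 6.119.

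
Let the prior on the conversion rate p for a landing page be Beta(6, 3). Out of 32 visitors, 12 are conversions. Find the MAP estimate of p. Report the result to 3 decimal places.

p̂_MAP = 0.436

Prior: Beta(6, 3).
Data: 12 successes in 32 trials. The binomial likelihood contributes p^12(1−p)^20, so the posterior is Beta(6+12, 3+20) = Beta(18, 23).
For Beta(a, b) with a, b > 1 the mode is (a−1)/(a+b−2) = 17/39 ≈ 0.436.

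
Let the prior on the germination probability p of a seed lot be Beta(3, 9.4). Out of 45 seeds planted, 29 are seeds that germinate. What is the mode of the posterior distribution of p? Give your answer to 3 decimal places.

p̂_MAP = 0.560

Prior: Beta(3, 9.4).
Data: 29 successes in 45 trials. The binomial likelihood contributes p^29(1−p)^16, so the posterior is Beta(3+29, 9.4+16) = Beta(32, 25.4).
For Beta(a, b) with a, b > 1 the mode is (a−1)/(a+b−2) = 31/55.4 ≈ 0.560.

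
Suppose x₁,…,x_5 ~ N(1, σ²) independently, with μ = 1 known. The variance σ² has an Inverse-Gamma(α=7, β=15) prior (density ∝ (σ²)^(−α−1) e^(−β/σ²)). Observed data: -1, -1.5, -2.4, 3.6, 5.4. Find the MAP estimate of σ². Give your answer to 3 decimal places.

σ̂²_MAP = 3.711

Sum of squared deviations about the known mean: SS = (-1−1)² + (-1.5−1)² + (-2.4−1)² + (3.6−1)² + (5.4−1)² = 47.93.
The Normal likelihood contributes (σ²)^(−n/2) exp(−SS/(2σ²)), so the posterior is Inverse-Gamma(α + n/2, β + SS/2) = Inverse-Gamma(9.5, 38.965).
The mode of Inverse-Gamma(a, b) is b/(a+1) = 38.965/10.5 ≈ 3.711.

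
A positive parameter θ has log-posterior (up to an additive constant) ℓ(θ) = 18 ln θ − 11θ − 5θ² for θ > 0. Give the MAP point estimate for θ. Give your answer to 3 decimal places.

θ̂_MAP = 0.900

ℓ'(θ) = 18/θ − 11 − 10θ. Setting this to zero and multiplying by θ: 10θ² + 11θ − 18 = 0.
θ = (−11 + √(11² + 4·10·18)) / (2·10) = (−11 + √841) / 20 = (−11 + 29)/20 = 9/10.
ℓ''(θ) = −18/θ² − 10 < 0, confirming a maximum.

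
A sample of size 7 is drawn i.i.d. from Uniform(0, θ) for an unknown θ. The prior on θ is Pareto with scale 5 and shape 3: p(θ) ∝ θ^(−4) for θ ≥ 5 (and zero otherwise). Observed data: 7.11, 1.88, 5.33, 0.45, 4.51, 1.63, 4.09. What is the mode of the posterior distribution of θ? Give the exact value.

θ̂_MAP = 7.11

The Uniform(0, θ) likelihood is θ^(−n) for θ ≥ max(xᵢ), zero otherwise. Here max(xᵢ) = 7.11.
Posterior ∝ θ^(−4) · θ^(−7) = θ^(−11) on θ ≥ max(5, 7.11) = 7.11.
This density is strictly decreasing in θ, so the posterior mode lies at the lower boundary of the support.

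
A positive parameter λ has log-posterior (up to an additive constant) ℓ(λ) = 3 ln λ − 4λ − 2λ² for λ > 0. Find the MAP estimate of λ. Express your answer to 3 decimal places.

λ̂_MAP = 0.500

ℓ'(λ) = 3/λ − 4 − 4λ. Setting this to zero and multiplying by λ: 4λ² + 4λ − 3 = 0.
λ = (−4 + √(4² + 4·4·3)) / (2·4) = (−4 + √64) / 8 = (−4 + 8)/8 = 1/2.
ℓ''(λ) = −3/λ² − 4 < 0, confirming a maximum.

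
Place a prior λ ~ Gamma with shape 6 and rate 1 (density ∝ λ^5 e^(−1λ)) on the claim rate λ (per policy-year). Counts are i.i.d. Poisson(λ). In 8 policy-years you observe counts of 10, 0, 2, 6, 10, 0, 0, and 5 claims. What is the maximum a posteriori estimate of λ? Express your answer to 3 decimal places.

Σxᵢ = 10+0+2+6+10+0+0+5 = 33, with n = 8.
Posterior ∝ λ^5e^(−1λ) · λ^33e^(−8λ) = λ^38e^(−9λ), i.e. Gamma(shape=39, rate=9).
The mode of a Gamma(a, b) with a ≥ 1 (shape–rate) is (a−1)/b = 38/9 ≈ 4.222.

λ̂_MAP = 4.222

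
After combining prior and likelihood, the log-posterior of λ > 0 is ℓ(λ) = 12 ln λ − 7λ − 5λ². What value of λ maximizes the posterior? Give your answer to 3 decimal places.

ℓ'(λ) = 12/λ − 7 − 10λ. Setting this to zero and multiplying by λ: 10λ² + 7λ − 12 = 0.
λ = (−7 + √(7² + 4·10·12)) / (2·10) = (−7 + √529) / 20 = (−7 + 23)/20 = 4/5.
ℓ''(λ) = −12/λ² − 10 < 0, confirming a maximum.

λ̂_MAP = 0.800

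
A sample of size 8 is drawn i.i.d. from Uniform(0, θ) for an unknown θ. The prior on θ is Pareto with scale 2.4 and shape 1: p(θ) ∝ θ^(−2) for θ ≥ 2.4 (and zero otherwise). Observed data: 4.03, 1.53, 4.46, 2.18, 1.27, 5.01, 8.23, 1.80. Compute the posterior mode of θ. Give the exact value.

The Uniform(0, θ) likelihood is θ^(−n) for θ ≥ max(xᵢ), zero otherwise. Here max(xᵢ) = 8.23.
Posterior ∝ θ^(−2) · θ^(−8) = θ^(−10) on θ ≥ max(2.4, 8.23) = 8.23.
This density is strictly decreasing in θ, so the posterior mode lies at the lower boundary of the support.

θ̂_MAP = 8.23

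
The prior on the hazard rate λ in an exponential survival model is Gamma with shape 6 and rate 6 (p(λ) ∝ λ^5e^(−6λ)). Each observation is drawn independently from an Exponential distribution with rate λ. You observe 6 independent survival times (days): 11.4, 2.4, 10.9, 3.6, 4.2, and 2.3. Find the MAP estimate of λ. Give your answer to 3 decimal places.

λ̂_MAP = 0.270

The Exponential(rate=λ) likelihood is ∝ λ^n e^(−λΣtᵢ). Here n = 6 and Σtᵢ = 11.4 + 2.4 + 10.9 + 3.6 + 4.2 + 2.3 = 34.8.
Posterior ∝ λ^5e^(−6λ) · λ^6e^(−34.8λ) = λ^11e^(−40.8λ), i.e. Gamma(12, 40.8).
Mode = (a−1)/b = 11/40.8 ≈ 0.270.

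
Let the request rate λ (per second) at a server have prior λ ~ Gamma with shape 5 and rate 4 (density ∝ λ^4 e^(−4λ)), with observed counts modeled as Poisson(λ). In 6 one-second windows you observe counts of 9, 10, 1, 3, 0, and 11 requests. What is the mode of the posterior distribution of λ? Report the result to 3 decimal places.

λ̂_MAP = 3.800

Σxᵢ = 9+10+1+3+0+11 = 34, with n = 6.
Posterior ∝ λ^4e^(−4λ) · λ^34e^(−6λ) = λ^38e^(−10λ), i.e. Gamma(shape=39, rate=10).
The mode of a Gamma(a, b) with a ≥ 1 (shape–rate) is (a−1)/b = 38/10 ≈ 3.800.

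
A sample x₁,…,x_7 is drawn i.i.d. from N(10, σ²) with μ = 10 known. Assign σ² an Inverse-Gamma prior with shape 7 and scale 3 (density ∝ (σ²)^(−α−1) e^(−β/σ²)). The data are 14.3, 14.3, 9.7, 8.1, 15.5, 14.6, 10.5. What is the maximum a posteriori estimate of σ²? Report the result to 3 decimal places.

σ̂²_MAP = 4.276

Sum of squared deviations about the known mean: SS = (14.3−10)² + (14.3−10)² + (9.7−10)² + (8.1−10)² + (15.5−10)² + (14.6−10)² + (10.5−10)² = 92.34.
The Normal likelihood contributes (σ²)^(−n/2) exp(−SS/(2σ²)), so the posterior is Inverse-Gamma(α + n/2, β + SS/2) = Inverse-Gamma(10.5, 49.17).
The mode of Inverse-Gamma(a, b) is b/(a+1) = 49.17/11.5 ≈ 4.276.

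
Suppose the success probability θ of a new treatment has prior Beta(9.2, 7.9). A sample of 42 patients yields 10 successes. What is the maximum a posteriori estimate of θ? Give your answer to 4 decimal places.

θ̂_MAP = 0.3187

Prior: Beta(9.2, 7.9).
Data: 10 successes in 42 trials. The binomial likelihood contributes θ^10(1−θ)^32, so the posterior is Beta(9.2+10, 7.9+32) = Beta(19.2, 39.9).
For Beta(a, b) with a, b > 1 the mode is (a−1)/(a+b−2) = 18.2/57.1 ≈ 0.3187.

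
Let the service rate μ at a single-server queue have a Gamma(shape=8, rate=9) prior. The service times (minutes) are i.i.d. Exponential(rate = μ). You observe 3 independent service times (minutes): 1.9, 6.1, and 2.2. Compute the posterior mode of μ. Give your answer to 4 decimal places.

μ̂_MAP = 0.5208

The Exponential(rate=μ) likelihood is ∝ μ^n e^(−μΣtᵢ). Here n = 3 and Σtᵢ = 1.9 + 6.1 + 2.2 = 10.2.
Posterior ∝ μ^7e^(−9μ) · μ^3e^(−10.2μ) = μ^10e^(−19.2μ), i.e. Gamma(11, 19.2).
Mode = (a−1)/b = 10/19.2 ≈ 0.5208.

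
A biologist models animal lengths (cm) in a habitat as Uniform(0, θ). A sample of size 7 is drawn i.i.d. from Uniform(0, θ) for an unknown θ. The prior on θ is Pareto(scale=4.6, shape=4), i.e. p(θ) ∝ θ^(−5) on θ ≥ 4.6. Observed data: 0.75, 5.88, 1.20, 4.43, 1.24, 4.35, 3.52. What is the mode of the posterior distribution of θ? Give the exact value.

θ̂_MAP = 5.88

The Uniform(0, θ) likelihood is θ^(−n) for θ ≥ max(xᵢ), zero otherwise. Here max(xᵢ) = 5.88.
Posterior ∝ θ^(−5) · θ^(−7) = θ^(−12) on θ ≥ max(4.6, 5.88) = 5.88.
This density is strictly decreasing in θ, so the posterior mode lies at the lower boundary of the support.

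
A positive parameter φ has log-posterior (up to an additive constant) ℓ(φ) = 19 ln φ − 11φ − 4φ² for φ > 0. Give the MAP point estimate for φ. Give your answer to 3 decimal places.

ℓ'(φ) = 19/φ − 11 − 8φ. Setting this to zero and multiplying by φ: 8φ² + 11φ − 19 = 0.
φ = (−11 + √(11² + 4·8·19)) / (2·8) = (−11 + √729) / 16 = (−11 + 27)/16 = 1.
ℓ''(φ) = −19/φ² − 8 < 0, confirming a maximum.

φ̂_MAP = 1.000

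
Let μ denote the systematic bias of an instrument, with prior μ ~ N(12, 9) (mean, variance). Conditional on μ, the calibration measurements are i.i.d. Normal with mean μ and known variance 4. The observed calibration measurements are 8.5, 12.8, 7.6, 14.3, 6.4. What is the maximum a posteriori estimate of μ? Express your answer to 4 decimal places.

μ̂_MAP = 10.0898

n = 5; x̄ = (8.5 + 12.8 + 7.6 + 14.3 + 6.4)/5 = 49.6/5 = 9.92.
For a Normal prior and Normal likelihood with known variance, the posterior is Normal; its mode equals its mean, the precision-weighted average.
Prior precision 1/σ₀² = 1/9; data precision n/σ² = 5/4 = 1.25.
μ̂ = ((1/9)·12 + 1.25·9.92) / (1/9 + 1.25) = (206/15)/(49/36) = 2472/245 ≈ 10.0898.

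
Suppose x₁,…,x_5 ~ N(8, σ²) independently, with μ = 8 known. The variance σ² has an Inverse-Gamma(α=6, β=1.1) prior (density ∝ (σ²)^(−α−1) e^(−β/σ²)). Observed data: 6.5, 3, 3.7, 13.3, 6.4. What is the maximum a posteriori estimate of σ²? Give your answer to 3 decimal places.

Sum of squared deviations about the known mean: SS = (6.5−8)² + (3−8)² + (3.7−8)² + (13.3−8)² + (6.4−8)² = 76.39.
The Normal likelihood contributes (σ²)^(−n/2) exp(−SS/(2σ²)), so the posterior is Inverse-Gamma(α + n/2, β + SS/2) = Inverse-Gamma(8.5, 39.295).
The mode of Inverse-Gamma(a, b) is b/(a+1) = 39.295/9.5 ≈ 4.136.

σ̂²_MAP = 4.136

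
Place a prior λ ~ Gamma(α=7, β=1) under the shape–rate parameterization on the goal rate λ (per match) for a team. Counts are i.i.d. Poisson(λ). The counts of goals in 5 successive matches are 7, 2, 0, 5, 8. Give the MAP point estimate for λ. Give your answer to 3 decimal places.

Σxᵢ = 7+2+0+5+8 = 22, with n = 5.
Posterior ∝ λ^6e^(−1λ) · λ^22e^(−5λ) = λ^28e^(−6λ), i.e. Gamma(shape=29, rate=6).
The mode of a Gamma(a, b) with a ≥ 1 (shape–rate) is (a−1)/b = 28/6 ≈ 4.667.

λ̂_MAP = 4.667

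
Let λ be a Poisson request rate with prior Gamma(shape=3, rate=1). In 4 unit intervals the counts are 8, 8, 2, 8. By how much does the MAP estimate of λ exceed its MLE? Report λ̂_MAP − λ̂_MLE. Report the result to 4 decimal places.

Σxᵢ = 26. Posterior is Gamma(29, 5); MAP = (29−1)/5 = 28/5 ≈ 5.60000.
MLE = x̄ = 26/4 ≈ 6.50000.
Difference = 28/5 − 26/4 = -9/10 ≈ -0.9000.

MAP − MLE = -0.9000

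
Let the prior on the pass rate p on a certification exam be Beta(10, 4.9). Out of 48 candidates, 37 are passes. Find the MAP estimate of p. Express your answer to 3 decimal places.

p̂_MAP = 0.755

Prior: Beta(10, 4.9).
Data: 37 successes in 48 trials. The binomial likelihood contributes p^37(1−p)^11, so the posterior is Beta(10+37, 4.9+11) = Beta(47, 15.9).
For Beta(a, b) with a, b > 1 the mode is (a−1)/(a+b−2) = 46/60.9 ≈ 0.755.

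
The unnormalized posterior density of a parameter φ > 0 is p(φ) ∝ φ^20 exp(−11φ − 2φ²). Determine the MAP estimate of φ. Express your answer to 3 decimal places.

ℓ'(φ) = 20/φ − 11 − 4φ. Setting this to zero and multiplying by φ: 4φ² + 11φ − 20 = 0.
φ = (−11 + √(11² + 4·4·20)) / (2·4) = (−11 + √441) / 8 = (−11 + 21)/8 = 5/4.
ℓ''(φ) = −20/φ² − 4 < 0, confirming a maximum.

φ̂_MAP = 1.250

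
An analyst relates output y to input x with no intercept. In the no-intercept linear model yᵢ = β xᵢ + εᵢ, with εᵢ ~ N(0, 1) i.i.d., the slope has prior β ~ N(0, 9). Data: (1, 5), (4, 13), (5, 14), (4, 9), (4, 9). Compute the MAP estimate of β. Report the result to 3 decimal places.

β̂_MAP = 2.685

log p(β | y) = −Σ(yᵢ − βxᵢ)²/(2·1) − β²/(2·9) + const.
Setting the derivative to zero: Σxᵢ(yᵢ − βxᵢ)/1 − β/9 = 0, so β = Σxᵢyᵢ / (Σxᵢ² + σ²/τ²).
Σxᵢyᵢ = 1·5 + 4·13 + 5·14 + 4·9 + 4·9 = 199; Σxᵢ² = 74; σ²/τ² = 1/9.
β̂_MAP = 199 / (74 + 1/9) = 199/(667/9) = 1791/667 ≈ 2.685.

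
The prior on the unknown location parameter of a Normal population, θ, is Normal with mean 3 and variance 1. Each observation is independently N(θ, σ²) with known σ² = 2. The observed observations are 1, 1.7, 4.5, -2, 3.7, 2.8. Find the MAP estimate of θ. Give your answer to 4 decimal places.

θ̂_MAP = 2.2125

n = 6; x̄ = (1 + 1.7 + 4.5 + (-2) + 3.7 + 2.8)/6 = 11.7/6 = 1.95.
For a Normal prior and Normal likelihood with known variance, the posterior is Normal; its mode equals its mean, the precision-weighted average.
Prior precision 1/σ₀² = 1/1 = 1; data precision n/σ² = 6/2 = 3.
θ̂ = (1·3 + 3·1.95) / (1 + 3) = 8.85/4 = 2.2125.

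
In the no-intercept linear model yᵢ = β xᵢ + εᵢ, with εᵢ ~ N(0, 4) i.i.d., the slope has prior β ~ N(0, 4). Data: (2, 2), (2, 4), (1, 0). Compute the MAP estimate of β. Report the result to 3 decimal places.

log p(β | y) = −Σ(yᵢ − βxᵢ)²/(2·4) − β²/(2·4) + const.
Setting the derivative to zero: Σxᵢ(yᵢ − βxᵢ)/4 − β/4 = 0, so β = Σxᵢyᵢ / (Σxᵢ² + σ²/τ²).
Σxᵢyᵢ = 2·2 + 2·4 + 1·0 = 12; Σxᵢ² = 9; σ²/τ² = 1.
β̂_MAP = 12 / (9 + 1) = 12/10 ≈ 1.200.

β̂_MAP = 1.200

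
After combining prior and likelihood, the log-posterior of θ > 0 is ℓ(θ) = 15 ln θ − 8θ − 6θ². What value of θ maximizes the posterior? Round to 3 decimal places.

ℓ'(θ) = 15/θ − 8 − 12θ. Setting this to zero and multiplying by θ: 12θ² + 8θ − 15 = 0.
θ = (−8 + √(8² + 4·12·15)) / (2·12) = (−8 + √784) / 24 = (−8 + 28)/24 = 5/6.
ℓ''(θ) = −15/θ² − 12 < 0, confirming a maximum.

θ̂_MAP = 0.833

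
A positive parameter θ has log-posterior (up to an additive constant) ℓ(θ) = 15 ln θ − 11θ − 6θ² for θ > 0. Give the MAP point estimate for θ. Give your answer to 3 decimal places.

ℓ'(θ) = 15/θ − 11 − 12θ. Setting this to zero and multiplying by θ: 12θ² + 11θ − 15 = 0.
θ = (−11 + √(11² + 4·12·15)) / (2·12) = (−11 + √841) / 24 = (−11 + 29)/24 = 3/4.
ℓ''(θ) = −15/θ² − 12 < 0, confirming a maximum.

θ̂_MAP = 0.750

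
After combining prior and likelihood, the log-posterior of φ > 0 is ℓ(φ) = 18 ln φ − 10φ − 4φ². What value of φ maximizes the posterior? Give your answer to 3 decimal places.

ℓ'(φ) = 18/φ − 10 − 8φ. Setting this to zero and multiplying by φ: 8φ² + 10φ − 18 = 0.
φ = (−10 + √(10² + 4·8·18)) / (2·8) = (−10 + √676) / 16 = (−10 + 26)/16 = 1.
ℓ''(φ) = −18/φ² − 8 < 0, confirming a maximum.

φ̂_MAP = 1.000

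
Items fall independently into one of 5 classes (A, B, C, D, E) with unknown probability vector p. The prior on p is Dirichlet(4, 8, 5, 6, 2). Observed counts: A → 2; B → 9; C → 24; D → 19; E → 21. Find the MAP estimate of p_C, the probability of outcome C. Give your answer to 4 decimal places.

MAP estimate of p_C = 0.2947

The posterior is Dirichlet(αᵢ + nᵢ) = Dirichlet(6, 17, 29, 25, 23).
For a Dirichlet(a₁,…,a_K) with all aᵢ > 1, the mode has j-th component (aⱼ − 1)/(Σaᵢ − K).
Here Σaᵢ = 100 and K = 5, so p_C = (29 − 1)/(100 − 5) = 28/95 ≈ 0.2947.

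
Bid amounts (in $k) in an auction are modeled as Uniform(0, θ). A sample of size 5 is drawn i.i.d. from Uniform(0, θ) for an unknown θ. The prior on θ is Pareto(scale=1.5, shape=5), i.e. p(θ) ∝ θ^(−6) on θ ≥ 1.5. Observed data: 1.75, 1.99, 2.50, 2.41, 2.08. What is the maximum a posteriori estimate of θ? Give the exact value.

θ̂_MAP = 2.50

The Uniform(0, θ) likelihood is θ^(−n) for θ ≥ max(xᵢ), zero otherwise. Here max(xᵢ) = 2.50.
Posterior ∝ θ^(−6) · θ^(−5) = θ^(−11) on θ ≥ max(1.5, 2.50) = 2.50.
This density is strictly decreasing in θ, so the posterior mode lies at the lower boundary of the support.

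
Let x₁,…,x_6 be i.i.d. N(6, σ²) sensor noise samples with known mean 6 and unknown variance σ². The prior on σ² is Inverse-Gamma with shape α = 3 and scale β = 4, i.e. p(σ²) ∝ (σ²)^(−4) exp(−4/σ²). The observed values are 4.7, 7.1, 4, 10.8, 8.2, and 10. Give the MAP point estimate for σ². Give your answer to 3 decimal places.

σ̂²_MAP = 4.199

Sum of squared deviations about the known mean: SS = (4.7−6)² + (7.1−6)² + (4−6)² + (10.8−6)² + (8.2−6)² + (10−6)² = 50.78.
The Normal likelihood contributes (σ²)^(−n/2) exp(−SS/(2σ²)), so the posterior is Inverse-Gamma(α + n/2, β + SS/2) = Inverse-Gamma(6, 29.39).
The mode of Inverse-Gamma(a, b) is b/(a+1) = 29.39/7 ≈ 4.199.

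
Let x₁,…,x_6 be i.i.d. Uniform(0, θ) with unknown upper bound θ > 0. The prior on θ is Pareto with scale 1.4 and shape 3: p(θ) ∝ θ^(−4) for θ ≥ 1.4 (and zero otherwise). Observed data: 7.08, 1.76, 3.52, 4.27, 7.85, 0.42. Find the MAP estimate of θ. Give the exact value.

The Uniform(0, θ) likelihood is θ^(−n) for θ ≥ max(xᵢ), zero otherwise. Here max(xᵢ) = 7.85.
Posterior ∝ θ^(−4) · θ^(−6) = θ^(−10) on θ ≥ max(1.4, 7.85) = 7.85.
This density is strictly decreasing in θ, so the posterior mode lies at the lower boundary of the support.

θ̂_MAP = 7.85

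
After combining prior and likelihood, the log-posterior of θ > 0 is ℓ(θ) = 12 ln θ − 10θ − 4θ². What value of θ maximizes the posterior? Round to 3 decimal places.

ℓ'(θ) = 12/θ − 10 − 8θ. Setting this to zero and multiplying by θ: 8θ² + 10θ − 12 = 0.
θ = (−10 + √(10² + 4·8·12)) / (2·8) = (−10 + √484) / 16 = (−10 + 22)/16 = 3/4.
ℓ''(θ) = −12/θ² − 8 < 0, confirming a maximum.

θ̂_MAP = 0.750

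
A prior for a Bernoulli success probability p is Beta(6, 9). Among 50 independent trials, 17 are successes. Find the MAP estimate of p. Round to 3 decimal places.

Prior: Beta(6, 9).
Data: 17 successes in 50 trials. The binomial likelihood contributes p^17(1−p)^33, so the posterior is Beta(6+17, 9+33) = Beta(23, 42).
For Beta(a, b) with a, b > 1 the mode is (a−1)/(a+b−2) = 22/63 ≈ 0.349.

p̂_MAP = 0.349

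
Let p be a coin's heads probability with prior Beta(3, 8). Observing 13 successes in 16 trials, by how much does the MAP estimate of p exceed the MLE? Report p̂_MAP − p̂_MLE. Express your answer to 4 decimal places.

Posterior is Beta(16, 11); MAP = (16−1)/(27−2) = 15/25 ≈ 0.60000.
MLE ignores the prior: p̂_MLE = k/n = 13/16 ≈ 0.81250.
Difference = 15/25 − 13/16 = -17/80 ≈ -0.2125.

MAP − MLE = -0.2125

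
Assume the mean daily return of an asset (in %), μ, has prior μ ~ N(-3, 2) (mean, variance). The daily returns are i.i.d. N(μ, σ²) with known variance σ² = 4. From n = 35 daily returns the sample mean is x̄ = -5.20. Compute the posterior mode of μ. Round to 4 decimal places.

μ̂_MAP = -5.0811

n = 35, x̄ = -5.20.
For a Normal prior and Normal likelihood with known variance, the posterior is Normal; its mode equals its mean, the precision-weighted average.
Prior precision 1/σ₀² = 1/2 = 0.5; data precision n/σ² = 35/4 = 8.75.
μ̂ = (0.5·(-3) + 8.75·(-5.2)) / (0.5 + 8.75) = (-47)/9.25 = -188/37 ≈ -5.0811.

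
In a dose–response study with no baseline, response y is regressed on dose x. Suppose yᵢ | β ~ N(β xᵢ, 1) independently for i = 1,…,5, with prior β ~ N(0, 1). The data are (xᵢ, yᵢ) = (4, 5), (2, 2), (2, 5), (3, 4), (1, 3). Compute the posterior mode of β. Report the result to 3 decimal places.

β̂_MAP = 1.400

log p(β | y) = −Σ(yᵢ − βxᵢ)²/(2·1) − β²/(2·1) + const.
Setting the derivative to zero: Σxᵢ(yᵢ − βxᵢ)/1 − β/1 = 0, so β = Σxᵢyᵢ / (Σxᵢ² + σ²/τ²).
Σxᵢyᵢ = 4·5 + 2·2 + 2·5 + 3·4 + 1·3 = 49; Σxᵢ² = 34; σ²/τ² = 1.
β̂_MAP = 49 / (34 + 1) = 49/35 ≈ 1.400.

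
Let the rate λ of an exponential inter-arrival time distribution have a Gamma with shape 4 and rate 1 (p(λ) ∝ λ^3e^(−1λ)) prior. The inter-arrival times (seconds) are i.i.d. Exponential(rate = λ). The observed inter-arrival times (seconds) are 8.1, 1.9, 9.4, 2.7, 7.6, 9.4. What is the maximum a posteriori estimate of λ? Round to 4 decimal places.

The Exponential(rate=λ) likelihood is ∝ λ^n e^(−λΣtᵢ). Here n = 6 and Σtᵢ = 8.1 + 1.9 + 9.4 + 2.7 + 7.6 + 9.4 = 39.1.
Posterior ∝ λ^3e^(−1λ) · λ^6e^(−39.1λ) = λ^9e^(−40.1λ), i.e. Gamma(10, 40.1).
Mode = (a−1)/b = 9/40.1 ≈ 0.2244.

λ̂_MAP = 0.2244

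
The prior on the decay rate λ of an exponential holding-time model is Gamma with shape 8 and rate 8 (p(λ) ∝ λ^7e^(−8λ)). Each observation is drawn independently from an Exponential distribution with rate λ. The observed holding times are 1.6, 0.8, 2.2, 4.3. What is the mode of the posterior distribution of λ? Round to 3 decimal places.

The Exponential(rate=λ) likelihood is ∝ λ^n e^(−λΣtᵢ). Here n = 4 and Σtᵢ = 1.6 + 0.8 + 2.2 + 4.3 = 8.9.
Posterior ∝ λ^7e^(−8λ) · λ^4e^(−8.9λ) = λ^11e^(−16.9λ), i.e. Gamma(12, 16.9).
Mode = (a−1)/b = 11/16.9 ≈ 0.651.

λ̂_MAP = 0.651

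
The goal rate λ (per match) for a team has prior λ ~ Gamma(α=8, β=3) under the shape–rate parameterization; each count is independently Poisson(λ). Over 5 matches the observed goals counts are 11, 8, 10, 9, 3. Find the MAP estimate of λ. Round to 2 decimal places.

λ̂_MAP = 6.00

Σxᵢ = 11+8+10+9+3 = 41, with n = 5.
Posterior ∝ λ^7e^(−3λ) · λ^41e^(−5λ) = λ^48e^(−8λ), i.e. Gamma(shape=49, rate=8).
The mode of a Gamma(a, b) with a ≥ 1 (shape–rate) is (a−1)/b = 48/8 ≈ 6.00.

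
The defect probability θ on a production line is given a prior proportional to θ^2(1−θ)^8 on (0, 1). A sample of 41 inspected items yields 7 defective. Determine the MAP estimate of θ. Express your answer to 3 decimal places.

θ̂_MAP = 0.176

The prior density ∝ θ^2(1−θ)^8 is the kernel of Beta(3, 9).
Data: 7 successes in 41 trials. The binomial likelihood contributes θ^7(1−θ)^34, so the posterior is Beta(3+7, 9+34) = Beta(10, 43).
For Beta(a, b) with a, b > 1 the mode is (a−1)/(a+b−2) = 9/51 ≈ 0.176.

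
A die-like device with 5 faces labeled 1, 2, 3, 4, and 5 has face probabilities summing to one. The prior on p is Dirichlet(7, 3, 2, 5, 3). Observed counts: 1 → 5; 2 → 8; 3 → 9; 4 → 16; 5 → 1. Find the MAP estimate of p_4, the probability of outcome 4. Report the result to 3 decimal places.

The posterior is Dirichlet(αᵢ + nᵢ) = Dirichlet(12, 11, 11, 21, 4).
For a Dirichlet(a₁,…,a_K) with all aᵢ > 1, the mode has j-th component (aⱼ − 1)/(Σaᵢ − K).
Here Σaᵢ = 59 and K = 5, so p_4 = (21 − 1)/(59 − 5) = 20/54 ≈ 0.370.

MAP estimate: 0.370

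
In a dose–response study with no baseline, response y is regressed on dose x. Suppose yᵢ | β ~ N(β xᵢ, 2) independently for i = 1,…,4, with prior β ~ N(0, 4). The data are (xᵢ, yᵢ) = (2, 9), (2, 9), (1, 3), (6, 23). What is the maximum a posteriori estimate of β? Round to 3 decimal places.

β̂_MAP = 3.890

log p(β | y) = −Σ(yᵢ − βxᵢ)²/(2·2) − β²/(2·4) + const.
Setting the derivative to zero: Σxᵢ(yᵢ − βxᵢ)/2 − β/4 = 0, so β = Σxᵢyᵢ / (Σxᵢ² + σ²/τ²).
Σxᵢyᵢ = 2·9 + 2·9 + 1·3 + 6·23 = 177; Σxᵢ² = 45; σ²/τ² = 0.5.
β̂_MAP = 177 / (45 + 0.5) = 177/45.5 ≈ 3.890.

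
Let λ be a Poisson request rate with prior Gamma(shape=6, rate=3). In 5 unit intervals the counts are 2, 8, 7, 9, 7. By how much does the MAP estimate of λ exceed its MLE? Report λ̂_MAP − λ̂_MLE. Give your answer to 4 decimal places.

MAP − MLE = -1.8500

Σxᵢ = 33. Posterior is Gamma(39, 8); MAP = (39−1)/8 = 38/8 ≈ 4.75000.
MLE = x̄ = 33/5 ≈ 6.60000.
Difference = 38/8 − 33/5 = -37/20 ≈ -1.8500.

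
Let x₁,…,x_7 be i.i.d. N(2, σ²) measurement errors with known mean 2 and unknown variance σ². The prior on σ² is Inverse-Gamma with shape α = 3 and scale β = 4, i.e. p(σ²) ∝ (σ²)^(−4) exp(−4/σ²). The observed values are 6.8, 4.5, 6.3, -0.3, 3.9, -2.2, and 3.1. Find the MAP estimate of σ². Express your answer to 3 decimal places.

Sum of squared deviations about the known mean: SS = (6.8−2)² + (4.5−2)² + (6.3−2)² + (-0.3−2)² + (3.9−2)² + (-2.2−2)² + (3.1−2)² = 75.53.
The Normal likelihood contributes (σ²)^(−n/2) exp(−SS/(2σ²)), so the posterior is Inverse-Gamma(α + n/2, β + SS/2) = Inverse-Gamma(6.5, 41.765).
The mode of Inverse-Gamma(a, b) is b/(a+1) = 41.765/7.5 ≈ 5.569.

σ̂²_MAP = 5.569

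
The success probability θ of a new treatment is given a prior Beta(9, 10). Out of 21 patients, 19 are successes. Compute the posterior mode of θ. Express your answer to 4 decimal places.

Prior: Beta(9, 10).
Data: 19 successes in 21 trials. The binomial likelihood contributes θ^19(1−θ)^2, so the posterior is Beta(9+19, 10+2) = Beta(28, 12).
For Beta(a, b) with a, b > 1 the mode is (a−1)/(a+b−2) = 27/38 ≈ 0.7105.

θ̂_MAP = 0.7105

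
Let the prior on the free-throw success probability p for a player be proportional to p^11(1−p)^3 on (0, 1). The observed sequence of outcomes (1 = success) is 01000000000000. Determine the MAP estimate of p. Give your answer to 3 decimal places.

The prior density ∝ p^11(1−p)^3 is the kernel of Beta(12, 4).
Data: 1 success in 14 trials (from the sequence). The binomial likelihood contributes p(1−p)^13, so the posterior is Beta(12+1, 4+13) = Beta(13, 17).
For Beta(a, b) with a, b > 1 the mode is (a−1)/(a+b−2) = 12/28 ≈ 0.429.

p̂_MAP = 0.429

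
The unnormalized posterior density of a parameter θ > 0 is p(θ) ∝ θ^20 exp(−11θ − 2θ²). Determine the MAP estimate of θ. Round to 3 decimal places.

θ̂_MAP = 1.250

ℓ'(θ) = 20/θ − 11 − 4θ. Setting this to zero and multiplying by θ: 4θ² + 11θ − 20 = 0.
θ = (−11 + √(11² + 4·4·20)) / (2·4) = (−11 + √441) / 8 = (−11 + 21)/8 = 5/4.
ℓ''(θ) = −20/θ² − 4 < 0, confirming a maximum.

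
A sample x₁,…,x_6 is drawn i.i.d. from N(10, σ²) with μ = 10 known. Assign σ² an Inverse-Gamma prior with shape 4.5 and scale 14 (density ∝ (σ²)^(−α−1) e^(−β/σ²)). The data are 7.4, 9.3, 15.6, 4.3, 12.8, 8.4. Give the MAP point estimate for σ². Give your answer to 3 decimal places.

Sum of squared deviations about the known mean: SS = (7.4−10)² + (9.3−10)² + (15.6−10)² + (4.3−10)² + (12.8−10)² + (8.4−10)² = 81.5.
The Normal likelihood contributes (σ²)^(−n/2) exp(−SS/(2σ²)), so the posterior is Inverse-Gamma(α + n/2, β + SS/2) = Inverse-Gamma(7.5, 54.75).
The mode of Inverse-Gamma(a, b) is b/(a+1) = 54.75/8.5 ≈ 6.441.

σ̂²_MAP = 6.441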